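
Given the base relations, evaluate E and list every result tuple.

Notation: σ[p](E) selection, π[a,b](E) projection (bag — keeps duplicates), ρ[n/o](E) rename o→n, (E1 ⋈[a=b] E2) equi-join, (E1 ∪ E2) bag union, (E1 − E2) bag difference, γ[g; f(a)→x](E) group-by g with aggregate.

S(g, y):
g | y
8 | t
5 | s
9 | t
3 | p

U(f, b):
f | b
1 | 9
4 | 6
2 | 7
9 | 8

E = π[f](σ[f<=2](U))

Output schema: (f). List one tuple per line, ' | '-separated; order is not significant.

Stepwise |·|:
  U → 4
  σ[f<=2](U) → 2
  π[f](σ[f<=2](U)) → 2

== RESULT ==
f
1
2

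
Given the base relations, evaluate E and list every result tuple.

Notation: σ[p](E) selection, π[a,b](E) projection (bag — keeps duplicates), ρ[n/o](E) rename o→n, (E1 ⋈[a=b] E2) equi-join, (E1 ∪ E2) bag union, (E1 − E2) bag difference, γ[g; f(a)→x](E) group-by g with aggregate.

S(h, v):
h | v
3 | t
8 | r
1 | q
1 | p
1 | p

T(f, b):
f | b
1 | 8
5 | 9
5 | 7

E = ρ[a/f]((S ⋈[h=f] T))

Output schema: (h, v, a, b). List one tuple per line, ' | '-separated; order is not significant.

Per-node cardinality:
  S → 5
  T → 3
  (S ⋈[h=f] T) → 3
  ρ[a/f]((S ⋈[h=f] T)) → 3

== RESULT ==
h | v | a | b
1 | p | 1 | 8
1 | p | 1 | 8
1 | q | 1 | 8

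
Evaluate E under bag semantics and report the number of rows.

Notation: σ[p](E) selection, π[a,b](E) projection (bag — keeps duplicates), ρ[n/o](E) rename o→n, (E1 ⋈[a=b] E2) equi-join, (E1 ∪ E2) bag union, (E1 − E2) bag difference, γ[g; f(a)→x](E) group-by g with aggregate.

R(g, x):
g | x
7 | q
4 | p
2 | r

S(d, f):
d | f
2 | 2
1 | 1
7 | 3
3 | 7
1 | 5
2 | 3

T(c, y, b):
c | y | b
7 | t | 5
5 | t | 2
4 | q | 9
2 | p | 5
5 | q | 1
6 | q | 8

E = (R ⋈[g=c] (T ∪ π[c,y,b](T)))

Per-node cardinality:
  R → 3
  T → 6
  T → 6
  π[c,y,b](T) → 6
  (T ∪ π[c,y,b](T)) → 12
  (R ⋈[g=c] (T ∪ π[c,y,b](T))) → 6

|E| = 6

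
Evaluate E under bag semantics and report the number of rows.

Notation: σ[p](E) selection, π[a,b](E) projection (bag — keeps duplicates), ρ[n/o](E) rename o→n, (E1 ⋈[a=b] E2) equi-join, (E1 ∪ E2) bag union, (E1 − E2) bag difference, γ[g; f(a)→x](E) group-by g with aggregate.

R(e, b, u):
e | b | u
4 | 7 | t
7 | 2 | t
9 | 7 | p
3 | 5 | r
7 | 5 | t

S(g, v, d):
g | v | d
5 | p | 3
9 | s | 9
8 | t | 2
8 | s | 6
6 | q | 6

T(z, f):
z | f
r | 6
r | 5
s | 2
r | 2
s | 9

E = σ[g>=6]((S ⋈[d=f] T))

Stepwise |·|:
  S → 5
  T → 5
  (S ⋈[d=f] T) → 5
  σ[g>=6]((S ⋈[d=f] T)) → 5

|E| = 5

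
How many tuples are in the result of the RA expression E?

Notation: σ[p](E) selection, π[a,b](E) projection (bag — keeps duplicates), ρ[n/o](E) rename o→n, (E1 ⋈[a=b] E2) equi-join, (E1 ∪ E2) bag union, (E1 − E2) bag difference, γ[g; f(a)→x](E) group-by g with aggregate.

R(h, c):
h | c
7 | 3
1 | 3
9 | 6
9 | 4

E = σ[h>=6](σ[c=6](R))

Subexpression sizes:
  R → 4
  σ[c=6](R) → 1
  σ[h>=6](σ[c=6](R)) → 1

|E| = 1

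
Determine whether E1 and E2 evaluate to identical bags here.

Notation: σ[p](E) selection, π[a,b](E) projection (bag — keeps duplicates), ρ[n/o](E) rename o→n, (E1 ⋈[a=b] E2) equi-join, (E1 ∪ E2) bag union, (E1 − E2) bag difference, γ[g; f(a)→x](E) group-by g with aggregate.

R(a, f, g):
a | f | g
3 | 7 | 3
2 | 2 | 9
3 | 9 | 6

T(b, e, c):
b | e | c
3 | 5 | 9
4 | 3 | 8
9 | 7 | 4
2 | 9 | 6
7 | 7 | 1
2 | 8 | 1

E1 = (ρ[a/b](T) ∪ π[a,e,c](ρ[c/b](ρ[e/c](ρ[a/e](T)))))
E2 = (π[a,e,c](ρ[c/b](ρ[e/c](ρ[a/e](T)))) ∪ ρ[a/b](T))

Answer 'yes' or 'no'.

E1 stepwise |·|:
  T → 6
  ρ[a/b](T) → 6
  T → 6
  ρ[a/e](T) → 6
  ρ[e/c](ρ[a/e](T)) → 6
  ρ[c/b](ρ[e/c](ρ[a/e](T))) → 6
  π[a,e,c](ρ[c/b](ρ[e/c](ρ[a/e](T)))) → 6
  (ρ[a/b](T) ∪ π[a,e,c](ρ[c/b](ρ[e/c](ρ[a/e](T))))) → 12
E2 stepwise |·|:
  T → 6
  ρ[a/e](T) → 6
  ρ[e/c](ρ[a/e](T)) → 6
  ρ[c/b](ρ[e/c](ρ[a/e](T))) → 6
  π[a,e,c](ρ[c/b](ρ[e/c](ρ[a/e](T)))) → 6
  T → 6
  ρ[a/b](T) → 6
  (π[a,e,c](ρ[c/b](ρ[e/c](ρ[a/e](T)))) ∪ ρ[a/b](T)) → 12

E1 and E2 produce the same multiset:
a | e | c
2 | 8 | 1
2 | 9 | 6
3 | 5 | 9
3 | 8 | 4
4 | 3 | 8
5 | 9 | 3
7 | 1 | 7
7 | 4 | 9
7 | 7 | 1
8 | 1 | 2
9 | 6 | 2
9 | 7 | 4

yes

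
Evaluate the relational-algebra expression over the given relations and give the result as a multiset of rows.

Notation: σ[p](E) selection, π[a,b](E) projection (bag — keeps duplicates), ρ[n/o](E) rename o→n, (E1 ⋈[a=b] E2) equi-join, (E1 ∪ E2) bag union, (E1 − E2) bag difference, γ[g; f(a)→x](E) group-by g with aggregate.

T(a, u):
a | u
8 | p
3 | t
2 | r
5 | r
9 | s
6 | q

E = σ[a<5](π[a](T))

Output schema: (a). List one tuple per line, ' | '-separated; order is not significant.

Per-node cardinality:
  T → 6
  π[a](T) → 6
  σ[a<5](π[a](T)) → 2

== RESULT ==
a
2
3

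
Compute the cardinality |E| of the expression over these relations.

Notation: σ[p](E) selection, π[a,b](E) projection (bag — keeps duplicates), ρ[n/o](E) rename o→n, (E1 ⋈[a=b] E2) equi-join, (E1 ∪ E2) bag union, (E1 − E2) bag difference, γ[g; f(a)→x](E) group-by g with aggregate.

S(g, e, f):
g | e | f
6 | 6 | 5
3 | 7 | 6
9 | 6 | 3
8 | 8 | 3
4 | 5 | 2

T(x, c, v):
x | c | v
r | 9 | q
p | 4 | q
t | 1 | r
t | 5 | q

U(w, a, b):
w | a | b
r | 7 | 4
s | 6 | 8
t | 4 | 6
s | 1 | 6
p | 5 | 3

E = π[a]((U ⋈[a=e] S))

Row counts bottom-up:
  U → 5
  S → 5
  (U ⋈[a=e] S) → 4
  π[a]((U ⋈[a=e] S)) → 4

|E| = 4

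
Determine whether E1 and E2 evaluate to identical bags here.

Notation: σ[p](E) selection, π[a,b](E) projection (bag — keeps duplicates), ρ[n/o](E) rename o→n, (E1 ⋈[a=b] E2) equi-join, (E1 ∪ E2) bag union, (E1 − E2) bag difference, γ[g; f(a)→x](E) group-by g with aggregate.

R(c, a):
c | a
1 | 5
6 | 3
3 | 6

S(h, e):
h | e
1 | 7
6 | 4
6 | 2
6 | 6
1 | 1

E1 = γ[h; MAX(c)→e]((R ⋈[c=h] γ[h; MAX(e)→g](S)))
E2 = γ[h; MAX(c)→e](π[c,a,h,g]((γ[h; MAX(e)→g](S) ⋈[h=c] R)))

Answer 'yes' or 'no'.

E1 subexpression sizes:
  R → 3
  S → 5
  γ[h; MAX(e)→g](S) → 2
  (R ⋈[c=h] γ[h; MAX(e)→g](S)) → 2
  γ[h; MAX(c)→e]((R ⋈[c=h] γ[h; MAX(e)→g](S))) → 2
E2 subexpression sizes:
  S → 5
  γ[h; MAX(e)→g](S) → 2
  R → 3
  (γ[h; MAX(e)→g](S) ⋈[h=c] R) → 2
  π[c,a,h,g]((γ[h; MAX(e)→g](S) ⋈[h=c] R)) → 2
  γ[h; MAX(c)→e](π[c,a,h,g]((γ[h; MAX(e)→g](S) ⋈[h=c] R))) → 2

E1 and E2 produce the same multiset:
h | e
1 | 1
6 | 6

yes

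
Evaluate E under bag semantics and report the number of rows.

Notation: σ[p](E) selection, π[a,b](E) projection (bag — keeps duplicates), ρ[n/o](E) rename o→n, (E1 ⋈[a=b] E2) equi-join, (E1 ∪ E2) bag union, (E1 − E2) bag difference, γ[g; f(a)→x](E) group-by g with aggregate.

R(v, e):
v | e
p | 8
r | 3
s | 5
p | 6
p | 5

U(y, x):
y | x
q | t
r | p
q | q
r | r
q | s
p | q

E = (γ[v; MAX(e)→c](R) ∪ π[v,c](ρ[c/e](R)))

Stepwise |·|:
  R → 5
  γ[v; MAX(e)→c](R) → 3
  R → 5
  ρ[c/e](R) → 5
  π[v,c](ρ[c/e](R)) → 5
  (γ[v; MAX(e)→c](R) ∪ π[v,c](ρ[c/e](R))) → 8

|E| = 8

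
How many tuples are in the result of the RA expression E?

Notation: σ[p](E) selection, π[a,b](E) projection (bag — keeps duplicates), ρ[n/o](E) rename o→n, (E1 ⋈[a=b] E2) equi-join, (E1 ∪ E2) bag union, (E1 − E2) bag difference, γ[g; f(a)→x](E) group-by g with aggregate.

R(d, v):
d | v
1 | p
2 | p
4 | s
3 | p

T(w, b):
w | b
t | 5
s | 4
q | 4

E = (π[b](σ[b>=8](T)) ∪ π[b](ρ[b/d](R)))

Stepwise |·|:
  T → 3
  σ[b>=8](T) → 0
  π[b](σ[b>=8](T)) → 0
  R → 4
  ρ[b/d](R) → 4
  π[b](ρ[b/d](R)) → 4
  (π[b](σ[b>=8](T)) ∪ π[b](ρ[b/d](R))) → 4

|E| = 4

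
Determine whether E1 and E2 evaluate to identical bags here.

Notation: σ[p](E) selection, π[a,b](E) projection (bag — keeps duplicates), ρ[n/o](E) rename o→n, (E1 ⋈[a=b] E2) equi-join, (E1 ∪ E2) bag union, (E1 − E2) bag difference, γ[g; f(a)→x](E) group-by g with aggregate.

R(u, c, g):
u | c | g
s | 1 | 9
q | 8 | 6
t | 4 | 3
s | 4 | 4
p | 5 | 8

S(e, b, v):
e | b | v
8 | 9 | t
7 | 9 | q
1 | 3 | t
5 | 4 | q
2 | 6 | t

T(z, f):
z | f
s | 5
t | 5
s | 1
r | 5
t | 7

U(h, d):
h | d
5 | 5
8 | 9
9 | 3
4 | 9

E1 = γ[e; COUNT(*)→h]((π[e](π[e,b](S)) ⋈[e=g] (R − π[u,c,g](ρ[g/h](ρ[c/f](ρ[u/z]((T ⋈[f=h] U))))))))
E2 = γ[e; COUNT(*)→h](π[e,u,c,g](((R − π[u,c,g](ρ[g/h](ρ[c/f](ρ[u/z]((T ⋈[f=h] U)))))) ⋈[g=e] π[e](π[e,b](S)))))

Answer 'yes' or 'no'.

E1 per-node cardinality:
  S → 5
  π[e,b](S) → 5
  π[e](π[e,b](S)) → 5
  R → 5
  T → 5
  U → 4
  (T ⋈[f=h] U) → 3
  ρ[u/z]((T ⋈[f=h] U)) → 3
  ρ[c/f](ρ[u/z]((T ⋈[f=h] U))) → 3
  ρ[g/h](ρ[c/f](ρ[u/z]((T ⋈[f=h] U)))) → 3
  π[u,c,g](ρ[g/h](ρ[c/f](ρ[u/z]((T ⋈[f=h] U))))) → 3
  (R − π[u,c,g](ρ[g/h](ρ[c/f](ρ[u/z]((T ⋈[f=h] U)))))) → 5
  (π[e](π[e,b](S)) ⋈[e=g] (R − π[u,c,g](ρ[g/h](ρ[c/f](ρ[u/z]((T ⋈[f=h] U))))))) → 1
  γ[e; COUNT(*)→h]((π[e](π[e,b](S)) ⋈[e=g] (R − π[u,c,g](ρ[g/h](ρ[c/f](ρ[u/z]((T ⋈[f=h] U)))))))) → 1
E2 per-node cardinality:
  R → 5
  T → 5
  U → 4
  (T ⋈[f=h] U) → 3
  ρ[u/z]((T ⋈[f=h] U)) → 3
  ρ[c/f](ρ[u/z]((T ⋈[f=h] U))) → 3
  ρ[g/h](ρ[c/f](ρ[u/z]((T ⋈[f=h] U)))) → 3
  π[u,c,g](ρ[g/h](ρ[c/f](ρ[u/z]((T ⋈[f=h] U))))) → 3
  (R − π[u,c,g](ρ[g/h](ρ[c/f](ρ[u/z]((T ⋈[f=h] U)))))) → 5
  S → 5
  π[e,b](S) → 5
  π[e](π[e,b](S)) → 5
  ((R − π[u,c,g](ρ[g/h](ρ[c/f](ρ[u/z]((T ⋈[f=h] U)))))) ⋈[g=e] π[e](π[e,b](S))) → 1
  π[e,u,c,g](((R − π[u,c,g](ρ[g/h](ρ[c/f](ρ[u/z]((T ⋈[f=h] U)))))) ⋈[g=e] π[e](π[e,b](S)))) → 1
  γ[e; COUNT(*)→h](π[e,u,c,g](((R − π[u,c,g](ρ[g/h](ρ[c/f](ρ[u/z]((T ⋈[f=h] U)))))) ⋈[g=e] π[e](π[e,b](S))))) → 1

E1 and E2 produce the same multiset:
e | h
8 | 1

yes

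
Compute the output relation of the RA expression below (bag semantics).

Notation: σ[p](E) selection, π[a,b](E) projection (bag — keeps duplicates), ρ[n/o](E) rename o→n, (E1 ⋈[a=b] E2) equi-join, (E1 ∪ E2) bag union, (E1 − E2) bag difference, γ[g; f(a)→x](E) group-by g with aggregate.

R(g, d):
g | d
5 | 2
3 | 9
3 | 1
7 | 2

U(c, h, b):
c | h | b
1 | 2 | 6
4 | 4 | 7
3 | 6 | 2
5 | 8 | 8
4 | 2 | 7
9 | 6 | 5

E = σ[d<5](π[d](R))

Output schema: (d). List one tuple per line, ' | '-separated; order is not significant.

Row counts bottom-up:
  R → 4
  π[d](R) → 4
  σ[d<5](π[d](R)) → 3

== RESULT ==
d
1
2
2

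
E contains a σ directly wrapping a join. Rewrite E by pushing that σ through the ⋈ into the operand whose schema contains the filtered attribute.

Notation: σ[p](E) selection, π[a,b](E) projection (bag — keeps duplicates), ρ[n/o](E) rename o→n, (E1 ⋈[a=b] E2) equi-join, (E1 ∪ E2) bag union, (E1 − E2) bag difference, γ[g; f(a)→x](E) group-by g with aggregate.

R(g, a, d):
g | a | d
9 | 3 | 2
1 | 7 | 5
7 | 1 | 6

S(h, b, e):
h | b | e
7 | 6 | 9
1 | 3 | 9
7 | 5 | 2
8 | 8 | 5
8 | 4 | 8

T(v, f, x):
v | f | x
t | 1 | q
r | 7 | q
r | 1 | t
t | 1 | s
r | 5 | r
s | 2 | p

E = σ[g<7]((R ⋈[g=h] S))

σ filters on g, owned by the left side.
E' = (σ[g<7](R) ⋈[g=h] S)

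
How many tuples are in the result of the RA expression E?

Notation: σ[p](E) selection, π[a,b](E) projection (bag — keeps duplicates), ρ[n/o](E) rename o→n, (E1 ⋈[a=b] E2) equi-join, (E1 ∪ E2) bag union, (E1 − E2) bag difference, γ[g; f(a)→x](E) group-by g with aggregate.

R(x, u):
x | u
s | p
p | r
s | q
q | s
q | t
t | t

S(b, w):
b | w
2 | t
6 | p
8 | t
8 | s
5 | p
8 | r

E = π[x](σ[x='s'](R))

Stepwise |·|:
  R → 6
  σ[x='s'](R) → 2
  π[x](σ[x='s'](R)) → 2

|E| = 2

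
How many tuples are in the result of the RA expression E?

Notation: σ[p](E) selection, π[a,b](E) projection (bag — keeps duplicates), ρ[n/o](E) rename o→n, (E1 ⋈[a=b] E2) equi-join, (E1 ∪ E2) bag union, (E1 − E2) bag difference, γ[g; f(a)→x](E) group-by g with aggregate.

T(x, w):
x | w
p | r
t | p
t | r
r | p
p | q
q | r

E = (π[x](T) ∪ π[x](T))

Row counts bottom-up:
  T → 6
  π[x](T) → 6
  T → 6
  π[x](T) → 6
  (π[x](T) ∪ π[x](T)) → 12

|E| = 12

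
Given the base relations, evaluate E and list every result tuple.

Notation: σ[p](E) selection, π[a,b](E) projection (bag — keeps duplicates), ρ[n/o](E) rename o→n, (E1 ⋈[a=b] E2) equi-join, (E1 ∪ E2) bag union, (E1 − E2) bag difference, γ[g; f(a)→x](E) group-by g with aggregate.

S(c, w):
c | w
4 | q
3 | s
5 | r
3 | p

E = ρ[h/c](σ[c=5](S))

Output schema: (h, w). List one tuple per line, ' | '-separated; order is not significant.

Stepwise |·|:
  S → 4
  σ[c=5](S) → 1
  ρ[h/c](σ[c=5](S)) → 1

== RESULT ==
h | w
5 | r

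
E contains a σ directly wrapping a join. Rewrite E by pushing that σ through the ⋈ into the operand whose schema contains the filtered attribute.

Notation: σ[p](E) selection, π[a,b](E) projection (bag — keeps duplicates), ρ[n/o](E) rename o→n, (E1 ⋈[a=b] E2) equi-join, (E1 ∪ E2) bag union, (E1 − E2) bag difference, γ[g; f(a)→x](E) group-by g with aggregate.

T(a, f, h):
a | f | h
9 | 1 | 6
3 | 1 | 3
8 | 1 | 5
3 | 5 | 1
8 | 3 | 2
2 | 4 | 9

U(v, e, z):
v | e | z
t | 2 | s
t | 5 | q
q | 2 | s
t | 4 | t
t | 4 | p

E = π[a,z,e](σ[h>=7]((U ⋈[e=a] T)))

σ filters on h, owned by the right side.
E' = π[a,z,e]((U ⋈[e=a] σ[h>=7](T)))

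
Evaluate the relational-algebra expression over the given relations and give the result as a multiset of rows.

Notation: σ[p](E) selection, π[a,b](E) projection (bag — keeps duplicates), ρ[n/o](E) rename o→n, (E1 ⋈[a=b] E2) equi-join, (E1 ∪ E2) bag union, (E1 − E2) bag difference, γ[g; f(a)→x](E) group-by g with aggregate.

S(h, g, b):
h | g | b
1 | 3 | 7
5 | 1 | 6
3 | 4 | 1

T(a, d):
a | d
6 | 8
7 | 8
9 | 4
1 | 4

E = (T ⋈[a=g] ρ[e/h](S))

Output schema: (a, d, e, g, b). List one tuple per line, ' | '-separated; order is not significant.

Stepwise |·|:
  T → 4
  S → 3
  ρ[e/h](S) → 3
  (T ⋈[a=g] ρ[e/h](S)) → 1

== RESULT ==
a | d | e | g | b
1 | 4 | 5 | 1 | 6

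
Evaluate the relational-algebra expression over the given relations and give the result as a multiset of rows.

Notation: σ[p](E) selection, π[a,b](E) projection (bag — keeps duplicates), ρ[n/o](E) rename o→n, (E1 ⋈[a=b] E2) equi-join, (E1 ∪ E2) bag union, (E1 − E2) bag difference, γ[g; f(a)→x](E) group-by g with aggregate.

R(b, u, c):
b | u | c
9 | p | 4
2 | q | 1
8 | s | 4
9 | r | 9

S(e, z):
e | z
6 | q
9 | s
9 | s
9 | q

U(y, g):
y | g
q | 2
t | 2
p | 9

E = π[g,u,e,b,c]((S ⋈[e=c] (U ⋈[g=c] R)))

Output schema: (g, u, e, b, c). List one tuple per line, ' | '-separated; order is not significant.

Per-node cardinality:
  S → 4
  U → 3
  R → 4
  (U ⋈[g=c] R) → 1
  (S ⋈[e=c] (U ⋈[g=c] R)) → 3
  π[g,u,e,b,c]((S ⋈[e=c] (U ⋈[g=c] R))) → 3

== RESULT ==
g | u | e | b | c
9 | r | 9 | 9 | 9
9 | r | 9 | 9 | 9
9 | r | 9 | 9 | 9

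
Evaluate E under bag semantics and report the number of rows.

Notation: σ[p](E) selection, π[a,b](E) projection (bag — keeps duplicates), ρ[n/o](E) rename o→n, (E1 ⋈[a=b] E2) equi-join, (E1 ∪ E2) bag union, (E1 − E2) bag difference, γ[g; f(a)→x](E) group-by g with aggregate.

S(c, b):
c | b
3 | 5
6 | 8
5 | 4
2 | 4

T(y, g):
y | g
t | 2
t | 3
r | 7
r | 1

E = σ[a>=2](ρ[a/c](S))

Stepwise |·|:
  S → 4
  ρ[a/c](S) → 4
  σ[a>=2](ρ[a/c](S)) → 4

|E| = 4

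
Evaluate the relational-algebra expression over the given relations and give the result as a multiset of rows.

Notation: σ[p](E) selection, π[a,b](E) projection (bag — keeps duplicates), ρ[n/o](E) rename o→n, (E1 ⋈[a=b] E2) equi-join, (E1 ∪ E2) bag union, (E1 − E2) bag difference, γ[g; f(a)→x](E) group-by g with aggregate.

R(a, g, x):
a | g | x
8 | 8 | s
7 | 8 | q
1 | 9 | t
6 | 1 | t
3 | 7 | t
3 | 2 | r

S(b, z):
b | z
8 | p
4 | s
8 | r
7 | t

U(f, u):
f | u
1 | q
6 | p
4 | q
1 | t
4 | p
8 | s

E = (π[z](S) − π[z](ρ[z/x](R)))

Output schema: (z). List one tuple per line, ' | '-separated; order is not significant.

Per-node cardinality:
  S → 4
  π[z](S) → 4
  R → 6
  ρ[z/x](R) → 6
  π[z](ρ[z/x](R)) → 6
  (π[z](S) − π[z](ρ[z/x](R))) → 1

== RESULT ==
z
p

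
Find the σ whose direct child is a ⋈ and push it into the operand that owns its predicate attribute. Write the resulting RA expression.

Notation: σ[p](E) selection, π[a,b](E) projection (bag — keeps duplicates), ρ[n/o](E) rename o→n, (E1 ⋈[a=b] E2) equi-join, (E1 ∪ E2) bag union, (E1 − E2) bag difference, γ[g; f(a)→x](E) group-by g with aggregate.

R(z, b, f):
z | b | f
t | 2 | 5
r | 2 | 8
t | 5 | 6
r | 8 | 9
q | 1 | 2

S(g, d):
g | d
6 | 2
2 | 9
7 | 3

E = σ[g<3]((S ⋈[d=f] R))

σ filters on g, owned by the left side.
E' = (σ[g<3](S) ⋈[d=f] R)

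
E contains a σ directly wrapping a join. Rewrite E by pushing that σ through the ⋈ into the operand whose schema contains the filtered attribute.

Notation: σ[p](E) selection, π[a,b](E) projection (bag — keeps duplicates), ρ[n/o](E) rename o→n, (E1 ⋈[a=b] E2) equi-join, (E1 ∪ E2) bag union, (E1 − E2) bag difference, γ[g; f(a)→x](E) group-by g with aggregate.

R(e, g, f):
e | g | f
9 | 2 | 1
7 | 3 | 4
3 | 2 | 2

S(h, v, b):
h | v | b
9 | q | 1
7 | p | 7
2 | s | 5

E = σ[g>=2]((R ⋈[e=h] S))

σ filters on g, owned by the left side.
E' = (σ[g>=2](R) ⋈[e=h] S)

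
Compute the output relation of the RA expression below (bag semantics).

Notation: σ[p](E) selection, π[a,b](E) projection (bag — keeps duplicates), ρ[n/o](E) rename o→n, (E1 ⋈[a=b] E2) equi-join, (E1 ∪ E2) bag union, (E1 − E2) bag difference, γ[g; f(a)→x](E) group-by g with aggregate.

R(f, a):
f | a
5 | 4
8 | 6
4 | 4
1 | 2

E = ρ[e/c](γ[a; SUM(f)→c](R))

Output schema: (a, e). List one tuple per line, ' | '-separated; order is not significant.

Per-node cardinality:
  R → 4
  γ[a; SUM(f)→c](R) → 3
  ρ[e/c](γ[a; SUM(f)→c](R)) → 3

== RESULT ==
a | e
2 | 1
4 | 9
6 | 8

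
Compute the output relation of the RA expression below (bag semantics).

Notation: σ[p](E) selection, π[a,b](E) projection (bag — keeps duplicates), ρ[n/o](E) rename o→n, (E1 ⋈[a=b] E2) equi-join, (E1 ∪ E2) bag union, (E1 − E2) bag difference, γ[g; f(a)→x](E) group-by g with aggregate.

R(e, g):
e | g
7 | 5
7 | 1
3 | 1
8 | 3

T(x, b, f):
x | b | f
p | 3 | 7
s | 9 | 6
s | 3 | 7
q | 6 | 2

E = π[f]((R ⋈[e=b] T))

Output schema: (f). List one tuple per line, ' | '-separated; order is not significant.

Stepwise |·|:
  R → 4
  T → 4
  (R ⋈[e=b] T) → 2
  π[f]((R ⋈[e=b] T)) → 2

== RESULT ==
f
7
7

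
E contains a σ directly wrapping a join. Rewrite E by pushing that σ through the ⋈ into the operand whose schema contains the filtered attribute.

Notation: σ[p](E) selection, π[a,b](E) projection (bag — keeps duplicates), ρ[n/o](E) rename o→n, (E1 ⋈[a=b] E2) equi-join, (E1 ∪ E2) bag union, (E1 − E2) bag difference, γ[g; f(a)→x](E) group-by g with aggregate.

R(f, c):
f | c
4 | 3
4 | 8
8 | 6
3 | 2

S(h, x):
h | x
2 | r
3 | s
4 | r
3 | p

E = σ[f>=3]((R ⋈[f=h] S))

σ filters on f, owned by the left side.
E' = (σ[f>=3](R) ⋈[f=h] S)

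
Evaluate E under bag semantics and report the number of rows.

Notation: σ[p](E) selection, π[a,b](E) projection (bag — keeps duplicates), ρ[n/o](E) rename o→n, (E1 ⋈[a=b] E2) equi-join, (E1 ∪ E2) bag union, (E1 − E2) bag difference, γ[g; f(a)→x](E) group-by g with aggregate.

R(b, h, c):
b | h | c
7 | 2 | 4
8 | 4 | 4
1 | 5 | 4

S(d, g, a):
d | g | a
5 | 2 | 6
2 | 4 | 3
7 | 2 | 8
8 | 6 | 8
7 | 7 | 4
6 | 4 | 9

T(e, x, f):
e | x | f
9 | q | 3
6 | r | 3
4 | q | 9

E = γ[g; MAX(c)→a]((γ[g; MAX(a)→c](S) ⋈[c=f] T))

Per-node cardinality:
  S → 6
  γ[g; MAX(a)→c](S) → 4
  T → 3
  (γ[g; MAX(a)→c](S) ⋈[c=f] T) → 1
  γ[g; MAX(c)→a]((γ[g; MAX(a)→c](S) ⋈[c=f] T)) → 1

|E| = 1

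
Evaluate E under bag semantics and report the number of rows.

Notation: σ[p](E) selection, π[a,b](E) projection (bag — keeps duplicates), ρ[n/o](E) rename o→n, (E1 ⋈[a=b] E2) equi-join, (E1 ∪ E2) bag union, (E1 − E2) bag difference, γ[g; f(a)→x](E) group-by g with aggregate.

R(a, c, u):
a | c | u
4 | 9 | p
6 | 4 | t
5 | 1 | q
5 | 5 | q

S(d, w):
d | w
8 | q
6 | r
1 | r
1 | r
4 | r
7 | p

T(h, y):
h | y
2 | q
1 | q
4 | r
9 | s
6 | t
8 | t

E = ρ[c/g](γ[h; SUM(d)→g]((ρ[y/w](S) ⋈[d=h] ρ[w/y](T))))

Row counts bottom-up:
  S → 6
  ρ[y/w](S) → 6
  T → 6
  ρ[w/y](T) → 6
  (ρ[y/w](S) ⋈[d=h] ρ[w/y](T)) → 5
  γ[h; SUM(d)→g]((ρ[y/w](S) ⋈[d=h] ρ[w/y](T))) → 4
  ρ[c/g](γ[h; SUM(d)→g]((ρ[y/w](S) ⋈[d=h] ρ[w/y](T)))) → 4

|E| = 4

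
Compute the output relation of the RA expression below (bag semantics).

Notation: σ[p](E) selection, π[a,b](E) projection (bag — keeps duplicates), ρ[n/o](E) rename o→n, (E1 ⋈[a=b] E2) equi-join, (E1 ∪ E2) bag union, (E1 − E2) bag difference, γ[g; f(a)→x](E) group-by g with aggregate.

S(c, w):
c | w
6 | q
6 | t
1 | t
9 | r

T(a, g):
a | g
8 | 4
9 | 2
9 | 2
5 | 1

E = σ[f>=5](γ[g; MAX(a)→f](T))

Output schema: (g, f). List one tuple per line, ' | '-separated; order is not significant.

Per-node cardinality:
  T → 4
  γ[g; MAX(a)→f](T) → 3
  σ[f>=5](γ[g; MAX(a)→f](T)) → 3

== RESULT ==
g | f
1 | 5
2 | 9
4 | 8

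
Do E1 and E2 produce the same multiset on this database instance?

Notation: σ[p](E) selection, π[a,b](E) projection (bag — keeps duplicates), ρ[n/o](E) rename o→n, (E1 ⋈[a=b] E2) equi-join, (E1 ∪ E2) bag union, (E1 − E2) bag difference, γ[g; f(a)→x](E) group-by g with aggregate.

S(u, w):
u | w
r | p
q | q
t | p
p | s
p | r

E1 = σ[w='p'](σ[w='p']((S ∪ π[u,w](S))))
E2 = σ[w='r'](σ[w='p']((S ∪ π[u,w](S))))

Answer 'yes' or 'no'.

E1 subexpression sizes:
  S → 5
  S → 5
  π[u,w](S) → 5
  (S ∪ π[u,w](S)) → 10
  σ[w='p']((S ∪ π[u,w](S))) → 4
  σ[w='p'](σ[w='p']((S ∪ π[u,w](S)))) → 4
E2 subexpression sizes:
  S → 5
  S → 5
  π[u,w](S) → 5
  (S ∪ π[u,w](S)) → 10
  σ[w='p']((S ∪ π[u,w](S))) → 4
  σ[w='r'](σ[w='p']((S ∪ π[u,w](S)))) → 0

E1 result:
u | w
r | p
r | p
t | p
t | p
E2 result:
u | w
(0 rows)
Witness: ('r', 'p') appears 2× in E1 but 0× in E2.

no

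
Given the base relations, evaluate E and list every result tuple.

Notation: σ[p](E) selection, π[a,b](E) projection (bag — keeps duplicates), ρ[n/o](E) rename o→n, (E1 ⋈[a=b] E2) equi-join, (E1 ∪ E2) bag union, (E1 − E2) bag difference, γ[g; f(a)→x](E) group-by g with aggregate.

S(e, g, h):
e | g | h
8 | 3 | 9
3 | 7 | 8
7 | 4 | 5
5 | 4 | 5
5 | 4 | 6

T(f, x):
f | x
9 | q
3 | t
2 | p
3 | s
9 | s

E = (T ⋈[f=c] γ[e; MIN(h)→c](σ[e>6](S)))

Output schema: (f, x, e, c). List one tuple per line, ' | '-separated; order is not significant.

Subexpression sizes:
  T → 5
  S → 5
  σ[e>6](S) → 2
  γ[e; MIN(h)→c](σ[e>6](S)) → 2
  (T ⋈[f=c] γ[e; MIN(h)→c](σ[e>6](S))) → 2

== RESULT ==
f | x | e | c
9 | q | 8 | 9
9 | s | 8 | 9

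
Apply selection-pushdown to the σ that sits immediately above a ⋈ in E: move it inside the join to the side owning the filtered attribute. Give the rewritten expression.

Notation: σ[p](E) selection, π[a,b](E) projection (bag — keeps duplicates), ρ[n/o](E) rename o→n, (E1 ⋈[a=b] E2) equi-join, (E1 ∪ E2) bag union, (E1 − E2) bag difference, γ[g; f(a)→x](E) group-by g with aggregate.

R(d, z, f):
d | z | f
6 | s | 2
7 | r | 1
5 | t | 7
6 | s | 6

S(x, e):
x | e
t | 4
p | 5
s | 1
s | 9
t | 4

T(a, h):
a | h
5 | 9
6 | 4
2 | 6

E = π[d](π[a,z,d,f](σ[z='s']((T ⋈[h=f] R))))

σ filters on z, owned by the right side.
E' = π[d](π[a,z,d,f]((T ⋈[h=f] σ[z='s'](R))))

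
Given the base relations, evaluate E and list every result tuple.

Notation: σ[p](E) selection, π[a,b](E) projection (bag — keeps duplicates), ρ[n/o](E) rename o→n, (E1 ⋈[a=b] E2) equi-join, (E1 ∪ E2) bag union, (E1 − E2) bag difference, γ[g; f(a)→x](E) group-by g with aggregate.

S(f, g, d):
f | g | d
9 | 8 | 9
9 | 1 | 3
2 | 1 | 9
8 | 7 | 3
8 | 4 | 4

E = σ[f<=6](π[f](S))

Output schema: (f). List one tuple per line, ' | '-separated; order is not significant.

Stepwise |·|:
  S → 5
  π[f](S) → 5
  σ[f<=6](π[f](S)) → 1

== RESULT ==
f
2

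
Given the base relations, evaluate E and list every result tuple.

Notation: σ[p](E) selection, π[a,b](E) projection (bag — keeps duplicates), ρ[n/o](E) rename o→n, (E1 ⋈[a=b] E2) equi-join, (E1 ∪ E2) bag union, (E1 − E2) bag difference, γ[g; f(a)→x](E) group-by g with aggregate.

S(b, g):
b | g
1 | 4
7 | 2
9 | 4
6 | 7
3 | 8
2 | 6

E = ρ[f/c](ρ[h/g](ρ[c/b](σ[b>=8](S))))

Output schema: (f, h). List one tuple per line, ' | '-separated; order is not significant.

Stepwise |·|:
  S → 6
  σ[b>=8](S) → 1
  ρ[c/b](σ[b>=8](S)) → 1
  ρ[h/g](ρ[c/b](σ[b>=8](S))) → 1
  ρ[f/c](ρ[h/g](ρ[c/b](σ[b>=8](S)))) → 1

== RESULT ==
f | h
9 | 4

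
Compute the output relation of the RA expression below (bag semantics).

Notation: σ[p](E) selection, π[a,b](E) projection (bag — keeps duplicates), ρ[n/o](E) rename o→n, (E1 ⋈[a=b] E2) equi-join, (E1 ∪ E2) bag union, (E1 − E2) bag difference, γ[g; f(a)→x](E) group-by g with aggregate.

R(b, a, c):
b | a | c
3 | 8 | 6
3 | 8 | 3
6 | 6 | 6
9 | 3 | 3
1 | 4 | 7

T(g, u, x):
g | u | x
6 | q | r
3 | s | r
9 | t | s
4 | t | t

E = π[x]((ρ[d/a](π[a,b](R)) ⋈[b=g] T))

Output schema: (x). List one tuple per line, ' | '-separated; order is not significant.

Subexpression sizes:
  R → 5
  π[a,b](R) → 5
  ρ[d/a](π[a,b](R)) → 5
  T → 4
  (ρ[d/a](π[a,b](R)) ⋈[b=g] T) → 4
  π[x]((ρ[d/a](π[a,b](R)) ⋈[b=g] T)) → 4

== RESULT ==
x
r
r
r
s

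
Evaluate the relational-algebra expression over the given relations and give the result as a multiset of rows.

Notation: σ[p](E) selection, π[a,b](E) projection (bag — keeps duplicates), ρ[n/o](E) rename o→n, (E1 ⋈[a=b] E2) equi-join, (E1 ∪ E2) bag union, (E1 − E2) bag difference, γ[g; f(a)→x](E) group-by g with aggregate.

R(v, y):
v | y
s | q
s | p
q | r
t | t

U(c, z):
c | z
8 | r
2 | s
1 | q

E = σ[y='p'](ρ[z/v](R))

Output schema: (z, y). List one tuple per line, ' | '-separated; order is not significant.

Per-node cardinality:
  R → 4
  ρ[z/v](R) → 4
  σ[y='p'](ρ[z/v](R)) → 1

== RESULT ==
z | y
s | p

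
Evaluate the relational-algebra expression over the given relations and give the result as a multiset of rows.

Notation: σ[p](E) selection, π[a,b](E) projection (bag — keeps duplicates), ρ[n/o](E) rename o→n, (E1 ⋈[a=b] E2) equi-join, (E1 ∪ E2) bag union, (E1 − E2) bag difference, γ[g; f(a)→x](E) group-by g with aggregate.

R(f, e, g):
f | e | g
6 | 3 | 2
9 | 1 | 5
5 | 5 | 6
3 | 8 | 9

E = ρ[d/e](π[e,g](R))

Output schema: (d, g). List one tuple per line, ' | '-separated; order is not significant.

Row counts bottom-up:
  R → 4
  π[e,g](R) → 4
  ρ[d/e](π[e,g](R)) → 4

== RESULT ==
d | g
1 | 5
3 | 2
5 | 6
8 | 9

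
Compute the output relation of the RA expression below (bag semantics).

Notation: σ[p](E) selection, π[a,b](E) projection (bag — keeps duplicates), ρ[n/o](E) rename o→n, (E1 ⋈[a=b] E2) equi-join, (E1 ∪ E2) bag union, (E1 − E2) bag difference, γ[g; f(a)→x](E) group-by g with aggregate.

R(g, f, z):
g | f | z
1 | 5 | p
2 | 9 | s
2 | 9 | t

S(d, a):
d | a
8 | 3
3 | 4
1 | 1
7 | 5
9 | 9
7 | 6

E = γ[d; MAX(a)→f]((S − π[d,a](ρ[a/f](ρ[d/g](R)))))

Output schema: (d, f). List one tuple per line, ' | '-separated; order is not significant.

Per-node cardinality:
  S → 6
  R → 3
  ρ[d/g](R) → 3
  ρ[a/f](ρ[d/g](R)) → 3
  π[d,a](ρ[a/f](ρ[d/g](R))) → 3
  (S − π[d,a](ρ[a/f](ρ[d/g](R)))) → 6
  γ[d; MAX(a)→f]((S − π[d,a](ρ[a/f](ρ[d/g](R))))) → 5

== RESULT ==
d | f
1 | 1
3 | 4
7 | 6
8 | 3
9 | 9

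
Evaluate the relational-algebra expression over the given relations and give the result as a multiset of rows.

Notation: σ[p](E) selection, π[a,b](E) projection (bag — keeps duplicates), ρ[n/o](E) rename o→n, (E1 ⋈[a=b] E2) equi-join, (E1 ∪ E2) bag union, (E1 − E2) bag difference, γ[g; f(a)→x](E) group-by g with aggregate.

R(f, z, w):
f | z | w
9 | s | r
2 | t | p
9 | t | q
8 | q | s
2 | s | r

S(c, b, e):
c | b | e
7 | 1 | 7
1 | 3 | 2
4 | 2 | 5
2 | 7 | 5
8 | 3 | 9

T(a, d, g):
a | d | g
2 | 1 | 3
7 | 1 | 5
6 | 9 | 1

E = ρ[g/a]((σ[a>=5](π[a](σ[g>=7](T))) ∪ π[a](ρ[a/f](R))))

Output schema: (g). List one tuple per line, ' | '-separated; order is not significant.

Row counts bottom-up:
  T → 3
  σ[g>=7](T) → 0
  π[a](σ[g>=7](T)) → 0
  σ[a>=5](π[a](σ[g>=7](T))) → 0
  R → 5
  ρ[a/f](R) → 5
  π[a](ρ[a/f](R)) → 5
  (σ[a>=5](π[a](σ[g>=7](T))) ∪ π[a](ρ[a/f](R))) → 5
  ρ[g/a]((σ[a>=5](π[a](σ[g>=7](T))) ∪ π[a](ρ[a/f](R)))) → 5

== RESULT ==
g
2
2
8
9
9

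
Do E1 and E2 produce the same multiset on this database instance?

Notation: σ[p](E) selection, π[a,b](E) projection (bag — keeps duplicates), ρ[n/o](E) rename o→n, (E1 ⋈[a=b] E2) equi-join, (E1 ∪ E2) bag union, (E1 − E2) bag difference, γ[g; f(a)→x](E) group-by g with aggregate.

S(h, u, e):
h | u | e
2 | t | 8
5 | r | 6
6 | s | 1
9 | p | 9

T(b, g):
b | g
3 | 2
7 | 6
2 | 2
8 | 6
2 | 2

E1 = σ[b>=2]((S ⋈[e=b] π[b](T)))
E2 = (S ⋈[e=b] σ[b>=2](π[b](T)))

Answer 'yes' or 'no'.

E1 stepwise |·|:
  S → 4
  T → 5
  π[b](T) → 5
  (S ⋈[e=b] π[b](T)) → 1
  σ[b>=2]((S ⋈[e=b] π[b](T))) → 1
E2 stepwise |·|:
  S → 4
  T → 5
  π[b](T) → 5
  σ[b>=2](π[b](T)) → 5
  (S ⋈[e=b] σ[b>=2](π[b](T))) → 1

E1 and E2 produce the same multiset:
h | u | e | b
2 | t | 8 | 8

yes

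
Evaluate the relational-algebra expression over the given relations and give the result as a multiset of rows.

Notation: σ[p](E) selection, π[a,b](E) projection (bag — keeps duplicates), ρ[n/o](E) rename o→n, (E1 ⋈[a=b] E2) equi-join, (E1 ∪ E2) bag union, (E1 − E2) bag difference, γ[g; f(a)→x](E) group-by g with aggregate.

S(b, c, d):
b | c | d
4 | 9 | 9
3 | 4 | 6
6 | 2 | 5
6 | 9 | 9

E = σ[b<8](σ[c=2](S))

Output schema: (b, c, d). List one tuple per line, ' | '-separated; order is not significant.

Row counts bottom-up:
  S → 4
  σ[c=2](S) → 1
  σ[b<8](σ[c=2](S)) → 1

== RESULT ==
b | c | d
6 | 2 | 5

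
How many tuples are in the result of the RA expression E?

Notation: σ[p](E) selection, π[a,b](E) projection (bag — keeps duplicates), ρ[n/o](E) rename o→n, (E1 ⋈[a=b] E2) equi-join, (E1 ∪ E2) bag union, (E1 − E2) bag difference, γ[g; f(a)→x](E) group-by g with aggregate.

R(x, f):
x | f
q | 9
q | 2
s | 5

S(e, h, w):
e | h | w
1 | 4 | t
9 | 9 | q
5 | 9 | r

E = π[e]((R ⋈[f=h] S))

Stepwise |·|:
  R → 3
  S → 3
  (R ⋈[f=h] S) → 2
  π[e]((R ⋈[f=h] S)) → 2

|E| = 2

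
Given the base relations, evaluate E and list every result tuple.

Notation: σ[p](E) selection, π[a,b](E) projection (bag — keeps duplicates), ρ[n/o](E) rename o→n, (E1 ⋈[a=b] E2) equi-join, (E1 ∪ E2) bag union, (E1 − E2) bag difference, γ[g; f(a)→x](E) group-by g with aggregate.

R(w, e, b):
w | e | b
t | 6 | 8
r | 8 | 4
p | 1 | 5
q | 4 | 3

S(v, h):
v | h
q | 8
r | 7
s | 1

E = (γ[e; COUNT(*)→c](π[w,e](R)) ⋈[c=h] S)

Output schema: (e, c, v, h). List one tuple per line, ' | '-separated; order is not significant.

Per-node cardinality:
  R → 4
  π[w,e](R) → 4
  γ[e; COUNT(*)→c](π[w,e](R)) → 4
  S → 3
  (γ[e; COUNT(*)→c](π[w,e](R)) ⋈[c=h] S) → 4

== RESULT ==
e | c | v | h
1 | 1 | s | 1
4 | 1 | s | 1
6 | 1 | s | 1
8 | 1 | s | 1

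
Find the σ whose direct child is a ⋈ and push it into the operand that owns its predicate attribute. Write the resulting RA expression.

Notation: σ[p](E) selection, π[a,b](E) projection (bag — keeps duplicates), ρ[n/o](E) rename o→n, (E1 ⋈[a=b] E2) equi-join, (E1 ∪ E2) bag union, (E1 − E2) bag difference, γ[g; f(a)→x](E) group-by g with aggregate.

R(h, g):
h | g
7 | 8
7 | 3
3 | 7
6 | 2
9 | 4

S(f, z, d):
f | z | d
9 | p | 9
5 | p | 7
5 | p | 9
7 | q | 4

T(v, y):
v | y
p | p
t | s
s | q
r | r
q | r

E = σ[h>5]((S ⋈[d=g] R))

σ filters on h, owned by the right side.
E' = (S ⋈[d=g] σ[h>5](R))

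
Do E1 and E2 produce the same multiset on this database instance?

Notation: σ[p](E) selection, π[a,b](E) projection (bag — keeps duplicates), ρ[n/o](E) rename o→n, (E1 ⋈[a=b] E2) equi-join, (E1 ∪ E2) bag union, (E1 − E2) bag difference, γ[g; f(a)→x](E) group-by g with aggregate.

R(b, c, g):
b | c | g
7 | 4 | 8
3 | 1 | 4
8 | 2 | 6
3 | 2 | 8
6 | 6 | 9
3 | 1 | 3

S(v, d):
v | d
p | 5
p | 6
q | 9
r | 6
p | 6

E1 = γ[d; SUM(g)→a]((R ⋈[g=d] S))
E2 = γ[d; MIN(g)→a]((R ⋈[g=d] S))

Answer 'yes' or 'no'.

E1 stepwise |·|:
  R → 6
  S → 5
  (R ⋈[g=d] S) → 4
  γ[d; SUM(g)→a]((R ⋈[g=d] S)) → 2
E2 stepwise |·|:
  R → 6
  S → 5
  (R ⋈[g=d] S) → 4
  γ[d; MIN(g)→a]((R ⋈[g=d] S)) → 2

E1 result:
d | a
6 | 18
9 | 9
E2 result:
d | a
6 | 6
9 | 9
Witness: (6, 6) appears 0× in E1 but 1× in E2.

no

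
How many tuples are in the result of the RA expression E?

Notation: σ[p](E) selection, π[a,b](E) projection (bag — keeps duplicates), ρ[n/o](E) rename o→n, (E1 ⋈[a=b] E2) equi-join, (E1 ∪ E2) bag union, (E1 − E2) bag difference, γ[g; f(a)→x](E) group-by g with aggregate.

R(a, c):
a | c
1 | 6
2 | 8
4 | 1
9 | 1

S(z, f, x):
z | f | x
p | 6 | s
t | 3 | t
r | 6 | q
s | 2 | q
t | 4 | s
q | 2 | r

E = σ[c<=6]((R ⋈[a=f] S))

Row counts bottom-up:
  R → 4
  S → 6
  (R ⋈[a=f] S) → 3
  σ[c<=6]((R ⋈[a=f] S)) → 1

|E| = 1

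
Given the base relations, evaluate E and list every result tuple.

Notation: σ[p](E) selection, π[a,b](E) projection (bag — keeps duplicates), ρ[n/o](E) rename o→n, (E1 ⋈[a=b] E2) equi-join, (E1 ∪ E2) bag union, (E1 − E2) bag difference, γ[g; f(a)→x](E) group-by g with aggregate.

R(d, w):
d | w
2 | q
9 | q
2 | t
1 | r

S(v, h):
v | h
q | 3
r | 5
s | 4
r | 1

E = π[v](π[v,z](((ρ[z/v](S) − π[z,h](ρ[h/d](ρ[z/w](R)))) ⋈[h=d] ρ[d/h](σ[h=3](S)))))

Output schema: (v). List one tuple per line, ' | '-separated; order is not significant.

Row counts bottom-up:
  S → 4
  ρ[z/v](S) → 4
  R → 4
  ρ[z/w](R) → 4
  ρ[h/d](ρ[z/w](R)) → 4
  π[z,h](ρ[h/d](ρ[z/w](R))) → 4
  (ρ[z/v](S) − π[z,h](ρ[h/d](ρ[z/w](R)))) → 3
  S → 4
  σ[h=3](S) → 1
  ρ[d/h](σ[h=3](S)) → 1
  ((ρ[z/v](S) − π[z,h](ρ[h/d](ρ[z/w](R)))) ⋈[h=d] ρ[d/h](σ[h=3](S))) → 1
  π[v,z](((ρ[z/v](S) − π[z,h](ρ[h/d](ρ[z/w](R)))) ⋈[h=d] ρ[d/h](σ[h=3](S)))) → 1
  π[v](π[v,z](((ρ[z/v](S) − π[z,h](ρ[h/d](ρ[z/w](R)))) ⋈[h=d] ρ[d/h](σ[h=3](S))))) → 1

== RESULT ==
v
q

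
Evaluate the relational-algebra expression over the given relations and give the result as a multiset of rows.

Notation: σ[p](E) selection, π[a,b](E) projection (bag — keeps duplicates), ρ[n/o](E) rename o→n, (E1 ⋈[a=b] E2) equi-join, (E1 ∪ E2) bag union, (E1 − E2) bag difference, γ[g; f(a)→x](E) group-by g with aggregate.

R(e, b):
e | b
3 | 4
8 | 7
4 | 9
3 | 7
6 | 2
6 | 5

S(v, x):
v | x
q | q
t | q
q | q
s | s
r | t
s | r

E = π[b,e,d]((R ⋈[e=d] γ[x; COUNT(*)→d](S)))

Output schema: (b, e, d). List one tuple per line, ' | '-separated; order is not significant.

Row counts bottom-up:
  R → 6
  S → 6
  γ[x; COUNT(*)→d](S) → 4
  (R ⋈[e=d] γ[x; COUNT(*)→d](S)) → 2
  π[b,e,d]((R ⋈[e=d] γ[x; COUNT(*)→d](S))) → 2

== RESULT ==
b | e | d
4 | 3 | 3
7 | 3 | 3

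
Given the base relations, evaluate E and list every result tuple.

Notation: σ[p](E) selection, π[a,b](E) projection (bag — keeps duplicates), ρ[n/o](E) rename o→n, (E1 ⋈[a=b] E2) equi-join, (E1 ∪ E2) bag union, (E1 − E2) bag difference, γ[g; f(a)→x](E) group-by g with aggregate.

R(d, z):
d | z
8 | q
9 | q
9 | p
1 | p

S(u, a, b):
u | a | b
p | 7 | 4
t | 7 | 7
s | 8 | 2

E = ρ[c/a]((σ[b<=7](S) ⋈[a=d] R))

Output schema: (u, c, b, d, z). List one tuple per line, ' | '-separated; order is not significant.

Row counts bottom-up:
  S → 3
  σ[b<=7](S) → 3
  R → 4
  (σ[b<=7](S) ⋈[a=d] R) → 1
  ρ[c/a]((σ[b<=7](S) ⋈[a=d] R)) → 1

== RESULT ==
u | c | b | d | z
s | 8 | 2 | 8 | q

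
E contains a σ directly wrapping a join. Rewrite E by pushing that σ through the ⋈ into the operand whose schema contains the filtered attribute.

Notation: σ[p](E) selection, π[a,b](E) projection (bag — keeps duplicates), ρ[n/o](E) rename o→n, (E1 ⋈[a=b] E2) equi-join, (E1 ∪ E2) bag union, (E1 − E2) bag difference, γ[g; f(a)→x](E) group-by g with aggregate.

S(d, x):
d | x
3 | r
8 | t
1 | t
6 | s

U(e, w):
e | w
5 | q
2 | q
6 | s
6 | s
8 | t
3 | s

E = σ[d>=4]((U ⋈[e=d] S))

σ filters on d, owned by the right side.
E' = (U ⋈[e=d] σ[d>=4](S))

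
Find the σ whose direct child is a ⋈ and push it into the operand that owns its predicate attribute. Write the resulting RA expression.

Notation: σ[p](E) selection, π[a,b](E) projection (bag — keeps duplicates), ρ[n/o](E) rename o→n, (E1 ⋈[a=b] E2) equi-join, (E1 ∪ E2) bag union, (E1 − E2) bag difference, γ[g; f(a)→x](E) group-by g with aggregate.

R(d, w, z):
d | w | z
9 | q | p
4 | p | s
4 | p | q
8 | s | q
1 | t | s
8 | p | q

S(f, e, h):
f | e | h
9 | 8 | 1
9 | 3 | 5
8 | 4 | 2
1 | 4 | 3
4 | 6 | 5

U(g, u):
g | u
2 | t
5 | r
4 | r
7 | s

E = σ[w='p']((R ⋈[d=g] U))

σ filters on w, owned by the left side.
E' = (σ[w='p'](R) ⋈[d=g] U)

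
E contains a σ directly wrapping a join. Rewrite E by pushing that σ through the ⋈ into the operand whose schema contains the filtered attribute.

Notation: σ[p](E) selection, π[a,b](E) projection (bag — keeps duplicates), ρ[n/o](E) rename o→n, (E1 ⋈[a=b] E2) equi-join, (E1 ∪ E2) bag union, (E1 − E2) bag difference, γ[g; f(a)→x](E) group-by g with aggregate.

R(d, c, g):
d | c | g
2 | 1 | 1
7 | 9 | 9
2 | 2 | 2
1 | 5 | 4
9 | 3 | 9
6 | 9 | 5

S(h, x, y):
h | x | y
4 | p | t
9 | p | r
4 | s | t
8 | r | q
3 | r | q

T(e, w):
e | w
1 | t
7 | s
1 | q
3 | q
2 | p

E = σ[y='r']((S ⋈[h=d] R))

σ filters on y, owned by the left side.
E' = (σ[y='r'](S) ⋈[h=d] R)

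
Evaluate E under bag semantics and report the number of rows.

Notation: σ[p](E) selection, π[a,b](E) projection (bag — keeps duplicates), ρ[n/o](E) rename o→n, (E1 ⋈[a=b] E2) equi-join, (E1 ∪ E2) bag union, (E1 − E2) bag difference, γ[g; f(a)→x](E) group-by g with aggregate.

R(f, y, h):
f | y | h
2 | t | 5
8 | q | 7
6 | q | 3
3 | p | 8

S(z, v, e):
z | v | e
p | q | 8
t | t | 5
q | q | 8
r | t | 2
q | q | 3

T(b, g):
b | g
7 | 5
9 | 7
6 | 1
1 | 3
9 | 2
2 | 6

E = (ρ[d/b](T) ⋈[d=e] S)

Subexpression sizes:
  T → 6
  ρ[d/b](T) → 6
  S → 5
  (ρ[d/b](T) ⋈[d=e] S) → 1

|E| = 1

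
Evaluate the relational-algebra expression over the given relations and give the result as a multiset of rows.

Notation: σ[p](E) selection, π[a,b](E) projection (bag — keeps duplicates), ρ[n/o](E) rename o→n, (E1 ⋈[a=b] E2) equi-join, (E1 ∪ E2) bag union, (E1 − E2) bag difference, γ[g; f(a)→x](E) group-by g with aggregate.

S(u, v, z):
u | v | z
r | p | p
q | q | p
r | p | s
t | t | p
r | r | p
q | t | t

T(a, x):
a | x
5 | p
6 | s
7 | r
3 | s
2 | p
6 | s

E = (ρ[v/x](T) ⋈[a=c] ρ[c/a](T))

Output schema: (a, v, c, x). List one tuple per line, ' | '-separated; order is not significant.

Row counts bottom-up:
  T → 6
  ρ[v/x](T) → 6
  T → 6
  ρ[c/a](T) → 6
  (ρ[v/x](T) ⋈[a=c] ρ[c/a](T)) → 8

== RESULT ==
a | v | c | x
2 | p | 2 | p
3 | s | 3 | s
5 | p | 5 | p
6 | s | 6 | s
6 | s | 6 | s
6 | s | 6 | s
6 | s | 6 | s
7 | r | 7 | r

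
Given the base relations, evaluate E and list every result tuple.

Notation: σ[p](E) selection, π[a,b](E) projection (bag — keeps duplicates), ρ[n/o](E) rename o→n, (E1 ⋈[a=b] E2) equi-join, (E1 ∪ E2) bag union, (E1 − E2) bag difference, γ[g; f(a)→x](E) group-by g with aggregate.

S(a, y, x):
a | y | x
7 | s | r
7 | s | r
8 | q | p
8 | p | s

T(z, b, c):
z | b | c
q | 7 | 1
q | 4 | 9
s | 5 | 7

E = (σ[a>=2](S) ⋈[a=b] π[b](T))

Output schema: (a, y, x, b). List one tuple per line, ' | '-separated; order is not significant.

Stepwise |·|:
  S → 4
  σ[a>=2](S) → 4
  T → 3
  π[b](T) → 3
  (σ[a>=2](S) ⋈[a=b] π[b](T)) → 2

== RESULT ==
a | y | x | b
7 | s | r | 7
7 | s | r | 7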